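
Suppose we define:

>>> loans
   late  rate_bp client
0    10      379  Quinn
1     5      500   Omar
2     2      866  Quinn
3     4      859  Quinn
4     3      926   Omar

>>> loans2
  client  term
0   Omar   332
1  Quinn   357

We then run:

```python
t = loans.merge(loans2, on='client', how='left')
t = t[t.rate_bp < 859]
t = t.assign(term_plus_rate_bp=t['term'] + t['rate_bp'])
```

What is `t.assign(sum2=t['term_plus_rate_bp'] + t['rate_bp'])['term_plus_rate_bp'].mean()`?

784.0

merge on 'client' (how='left') → 5 rows:
   late  rate_bp client  term
0    10      379  Quinn   357
1     5      500   Omar   332
2     2      866  Quinn   357
3     4      859  Quinn   357
4     3      926   Omar   332
filter rows where rate_bp < 859:
   late  rate_bp client  term
0    10      379  Quinn   357
1     5      500   Omar   332
add column term_plus_rate_bp = t['term'] + t['rate_bp']:
   late  rate_bp client  term  term_plus_rate_bp
0    10      379  Quinn   357                736
1     5      500   Omar   332                832
add column sum2 = t['term_plus_rate_bp'] + t['rate_bp']:
   late  rate_bp client  term  term_plus_rate_bp  sum2
0    10      379  Quinn   357                736  1115
1     5      500   Omar   332                832  1332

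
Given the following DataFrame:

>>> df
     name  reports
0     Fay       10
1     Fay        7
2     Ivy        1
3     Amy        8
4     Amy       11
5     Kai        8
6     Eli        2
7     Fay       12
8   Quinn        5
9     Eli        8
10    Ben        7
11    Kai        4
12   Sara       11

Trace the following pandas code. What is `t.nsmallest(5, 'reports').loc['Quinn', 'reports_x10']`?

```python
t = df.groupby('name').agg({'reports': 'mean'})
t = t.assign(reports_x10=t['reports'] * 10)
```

50.0

group by name, mean of reports:
         reports
name            
Amy     9.500000
Ben     7.000000
Eli     5.000000
Fay     9.666667
Ivy     1.000000
Kai     6.000000
Quinn   5.000000
Sara   11.000000
add column reports_x10 = t['reports'] * 10:
         reports  reports_x10
name                         
Amy     9.500000    95.000000
Ben     7.000000    70.000000
Eli     5.000000    50.000000
Fay     9.666667    96.666667
Ivy     1.000000    10.000000
Kai     6.000000    60.000000
Quinn   5.000000    50.000000
Sara   11.000000   110.000000
take 5 rows with smallest reports:
       reports  reports_x10
name                       
Ivy        1.0         10.0
Eli        5.0         50.0
Quinn      5.0         50.0
Kai        6.0         60.0
Ben        7.0         70.0
Reading off the value at row 'Quinn', column 'reports_x10', we get 50.0.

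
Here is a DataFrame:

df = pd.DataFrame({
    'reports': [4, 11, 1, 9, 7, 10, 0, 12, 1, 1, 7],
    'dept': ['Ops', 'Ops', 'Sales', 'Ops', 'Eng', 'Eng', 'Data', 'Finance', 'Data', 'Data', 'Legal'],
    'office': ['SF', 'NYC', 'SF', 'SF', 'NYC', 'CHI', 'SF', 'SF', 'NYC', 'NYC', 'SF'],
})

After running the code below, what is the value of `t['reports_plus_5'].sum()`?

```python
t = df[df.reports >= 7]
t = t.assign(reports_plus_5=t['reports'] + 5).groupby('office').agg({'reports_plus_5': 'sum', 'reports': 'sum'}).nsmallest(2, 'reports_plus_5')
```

filter rows where reports >= 7:
    reports     dept office
1        11      Ops    NYC
3         9      Ops     SF
4         7      Eng    NYC
5        10      Eng    CHI
7        12  Finance     SF
10        7    Legal     SF
add column reports_plus_5 = t['reports'] + 5:
    reports     dept office  reports_plus_5
1        11      Ops    NYC              16
3         9      Ops     SF              14
4         7      Eng    NYC              12
5        10      Eng    CHI              15
7        12  Finance     SF              17
10        7    Legal     SF              12
group by office: sum(reports_plus_5), sum(reports):
        reports_plus_5  reports
office                         
CHI                 15       10
NYC                 28       18
SF                  43       28
take 2 rows with smallest reports_plus_5:
        reports_plus_5  reports
office                         
CHI                 15       10
NYC                 28       18

43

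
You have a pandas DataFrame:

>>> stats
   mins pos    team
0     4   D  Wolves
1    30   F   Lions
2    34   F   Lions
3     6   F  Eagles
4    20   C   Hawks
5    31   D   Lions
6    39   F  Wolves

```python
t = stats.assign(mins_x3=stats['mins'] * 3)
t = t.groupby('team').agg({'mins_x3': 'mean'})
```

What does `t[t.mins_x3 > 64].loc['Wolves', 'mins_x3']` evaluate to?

64.5

add column mins_x3 = stats['mins'] * 3:
   mins pos    team  mins_x3
0     4   D  Wolves       12
1    30   F   Lions       90
2    34   F   Lions      102
3     6   F  Eagles       18
4    20   C   Hawks       60
5    31   D   Lions       93
6    39   F  Wolves      117
group by team, mean of mins_x3:
        mins_x3
team           
Eagles     18.0
Hawks      60.0
Lions      95.0
Wolves     64.5
filter rows where mins_x3 > 64:
        mins_x3
team           
Lions      95.0
Wolves     64.5
Taking the value at row 'Wolves', column 'mins_x3' gives 64.5.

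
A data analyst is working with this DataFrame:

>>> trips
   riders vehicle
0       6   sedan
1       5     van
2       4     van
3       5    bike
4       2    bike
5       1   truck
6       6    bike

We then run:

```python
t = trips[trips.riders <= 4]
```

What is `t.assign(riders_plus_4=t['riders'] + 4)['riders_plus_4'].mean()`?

6.33333333333

filter rows where riders <= 4:
   riders vehicle
2       4     van
4       2    bike
5       1   truck
add column riders_plus_4 = t['riders'] + 4:
   riders vehicle  riders_plus_4
2       4     van              8
4       2    bike              6
5       1   truck              5
So mean() = 6.33333333333.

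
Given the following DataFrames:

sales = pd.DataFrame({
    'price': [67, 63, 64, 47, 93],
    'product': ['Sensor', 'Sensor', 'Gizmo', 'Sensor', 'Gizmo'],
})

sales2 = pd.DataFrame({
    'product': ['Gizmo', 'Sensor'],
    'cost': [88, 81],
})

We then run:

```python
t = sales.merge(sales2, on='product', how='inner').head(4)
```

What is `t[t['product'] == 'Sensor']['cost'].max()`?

merge on 'product' (how='inner') → 5 rows:
   price product  cost
0     67  Sensor    81
1     63  Sensor    81
2     64   Gizmo    88
3     47  Sensor    81
4     93   Gizmo    88
take first 4 rows:
   price product  cost
0     67  Sensor    81
1     63  Sensor    81
2     64   Gizmo    88
3     47  Sensor    81
filter rows where product == 'Sensor':
   price product  cost
0     67  Sensor    81
1     63  Sensor    81
3     47  Sensor    81
Then the max of column 'cost': 81

81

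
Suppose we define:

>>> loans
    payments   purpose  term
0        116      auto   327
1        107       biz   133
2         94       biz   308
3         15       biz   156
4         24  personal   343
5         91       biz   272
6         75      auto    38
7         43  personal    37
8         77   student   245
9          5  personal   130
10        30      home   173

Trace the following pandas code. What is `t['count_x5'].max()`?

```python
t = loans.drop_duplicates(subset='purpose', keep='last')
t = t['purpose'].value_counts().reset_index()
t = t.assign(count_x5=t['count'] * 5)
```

drop duplicate purpose (keep=last):
    payments   purpose  term
5         91       biz   272
6         75      auto    38
8         77   student   245
9          5  personal   130
10        30      home   173
value_counts of purpose:
purpose
biz         1
auto        1
student     1
personal    1
home        1
Name: count, dtype: int64
reset_index():
    purpose  count
0       biz      1
1      auto      1
2   student      1
3  personal      1
4      home      1
add column count_x5 = t['count'] * 5:
    purpose  count  count_x5
0       biz      1         5
1      auto      1         5
2   student      1         5
3  personal      1         5
4      home      1         5
max of column 'count_x5' → 5

5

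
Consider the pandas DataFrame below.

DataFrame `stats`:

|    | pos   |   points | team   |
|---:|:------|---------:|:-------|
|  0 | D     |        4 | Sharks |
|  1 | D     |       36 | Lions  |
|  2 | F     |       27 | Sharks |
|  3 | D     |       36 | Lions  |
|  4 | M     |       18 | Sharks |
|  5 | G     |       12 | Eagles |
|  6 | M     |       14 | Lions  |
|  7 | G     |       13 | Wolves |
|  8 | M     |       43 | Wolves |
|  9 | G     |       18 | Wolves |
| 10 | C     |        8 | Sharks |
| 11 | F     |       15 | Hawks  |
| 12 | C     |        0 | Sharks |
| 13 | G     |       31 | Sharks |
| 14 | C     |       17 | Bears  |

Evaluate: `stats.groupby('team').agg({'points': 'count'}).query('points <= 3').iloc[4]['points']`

group by team, count of points:
        points
team          
Bears        1
Eagles       1
Hawks        1
Lions        3
Sharks       6
Wolves       3
filter rows where points <= 3:
        points
team          
Bears        1
Eagles       1
Hawks        1
Lions        3
Wolves       3
Reading off the value at position 4, column 'points', we get 3.

3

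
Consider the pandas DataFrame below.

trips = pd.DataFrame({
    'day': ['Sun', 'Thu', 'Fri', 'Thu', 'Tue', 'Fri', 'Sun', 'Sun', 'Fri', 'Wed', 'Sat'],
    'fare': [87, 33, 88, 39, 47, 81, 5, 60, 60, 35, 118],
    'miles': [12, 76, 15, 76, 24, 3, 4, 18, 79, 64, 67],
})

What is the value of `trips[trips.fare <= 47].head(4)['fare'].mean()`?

31.0

filter rows where fare <= 47:
   day  fare  miles
1  Thu    33     76
3  Thu    39     76
4  Tue    47     24
6  Sun     5      4
9  Wed    35     64
take first 4 rows:
   day  fare  miles
1  Thu    33     76
3  Thu    39     76
4  Tue    47     24
6  Sun     5      4
Taking the mean of column 'fare' gives 31.0.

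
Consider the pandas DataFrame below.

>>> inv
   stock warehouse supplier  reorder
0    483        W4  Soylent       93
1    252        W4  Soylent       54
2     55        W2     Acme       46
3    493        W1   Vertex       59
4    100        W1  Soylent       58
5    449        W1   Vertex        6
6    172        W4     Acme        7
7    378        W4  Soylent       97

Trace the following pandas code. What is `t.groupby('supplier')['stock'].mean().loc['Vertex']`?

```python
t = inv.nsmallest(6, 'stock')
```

449.0

take 6 rows with smallest stock:
   stock warehouse supplier  reorder
2     55        W2     Acme       46
4    100        W1  Soylent       58
6    172        W4     Acme        7
1    252        W4  Soylent       54
7    378        W4  Soylent       97
5    449        W1   Vertex        6
group by supplier, mean of stock:
supplier
Acme       113.500000
Soylent    243.333333
Vertex     449.000000
Name: stock, dtype: float64
Reading off the value at index 'Vertex', we get 449.0.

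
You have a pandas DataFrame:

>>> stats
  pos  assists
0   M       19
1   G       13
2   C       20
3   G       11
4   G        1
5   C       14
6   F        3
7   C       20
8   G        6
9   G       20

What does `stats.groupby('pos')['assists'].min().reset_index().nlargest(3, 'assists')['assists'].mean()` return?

12.0

group by pos, min of assists:
pos
C    14
F     3
G     1
M    19
Name: assists, dtype: int64
reset_index():
  pos  assists
0   C       14
1   F        3
2   G        1
3   M       19
take 3 rows with largest assists:
  pos  assists
3   M       19
0   C       14
1   F        3
So mean() = 12.0.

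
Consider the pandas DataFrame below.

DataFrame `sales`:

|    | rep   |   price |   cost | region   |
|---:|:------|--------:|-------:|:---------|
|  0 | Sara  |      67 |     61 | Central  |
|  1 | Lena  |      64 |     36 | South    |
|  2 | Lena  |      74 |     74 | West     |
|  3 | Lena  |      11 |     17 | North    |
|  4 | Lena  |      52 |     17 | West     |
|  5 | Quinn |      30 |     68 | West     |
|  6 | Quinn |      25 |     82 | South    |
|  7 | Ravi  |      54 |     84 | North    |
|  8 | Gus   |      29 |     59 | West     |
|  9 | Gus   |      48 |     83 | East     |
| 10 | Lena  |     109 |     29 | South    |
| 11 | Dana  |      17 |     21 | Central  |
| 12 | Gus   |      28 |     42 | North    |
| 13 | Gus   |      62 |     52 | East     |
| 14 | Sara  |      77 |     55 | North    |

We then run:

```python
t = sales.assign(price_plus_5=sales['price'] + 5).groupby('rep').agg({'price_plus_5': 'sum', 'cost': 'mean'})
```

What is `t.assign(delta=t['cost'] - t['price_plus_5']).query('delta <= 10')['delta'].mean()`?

-103.08

add column price_plus_5 = sales['price'] + 5:
      rep  price  cost   region  price_plus_5
0    Sara     67    61  Central            72
1    Lena     64    36    South            69
2    Lena     74    74     West            79
3    Lena     11    17    North            16
4    Lena     52    17     West            57
5   Quinn     30    68     West            35
6   Quinn     25    82    South            30
7    Ravi     54    84    North            59
8     Gus     29    59     West            34
9     Gus     48    83     East            53
10   Lena    109    29    South           114
11   Dana     17    21  Central            22
12    Gus     28    42    North            33
13    Gus     62    52     East            67
14   Sara     77    55    North            82
group by rep: sum(price_plus_5), mean(cost):
       price_plus_5  cost
rep                      
Dana             22  21.0
Gus             187  59.0
Lena            335  34.6
Quinn            65  75.0
Ravi             59  84.0
Sara            154  58.0
add column delta = t['cost'] - t['price_plus_5']:
       price_plus_5  cost  delta
rep                             
Dana             22  21.0   -1.0
Gus             187  59.0 -128.0
Lena            335  34.6 -300.4
Quinn            65  75.0   10.0
Ravi             59  84.0   25.0
Sara            154  58.0  -96.0
filter rows where delta <= 10:
       price_plus_5  cost  delta
rep                             
Dana             22  21.0   -1.0
Gus             187  59.0 -128.0
Lena            335  34.6 -300.4
Quinn            65  75.0   10.0
Sara            154  58.0  -96.0
Finally, mean of column 'delta' = -103.08.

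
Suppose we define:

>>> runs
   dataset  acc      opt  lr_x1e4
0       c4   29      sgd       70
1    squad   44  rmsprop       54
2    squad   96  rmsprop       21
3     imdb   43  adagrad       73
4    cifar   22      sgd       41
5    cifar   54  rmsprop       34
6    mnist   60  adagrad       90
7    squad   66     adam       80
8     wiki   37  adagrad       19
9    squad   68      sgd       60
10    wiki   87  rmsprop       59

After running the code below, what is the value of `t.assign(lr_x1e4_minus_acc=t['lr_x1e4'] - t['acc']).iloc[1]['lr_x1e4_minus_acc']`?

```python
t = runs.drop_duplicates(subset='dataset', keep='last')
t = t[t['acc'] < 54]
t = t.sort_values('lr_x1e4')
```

drop duplicate dataset (keep=last):
   dataset  acc      opt  lr_x1e4
0       c4   29      sgd       70
3     imdb   43  adagrad       73
5    cifar   54  rmsprop       34
6    mnist   60  adagrad       90
9    squad   68      sgd       60
10    wiki   87  rmsprop       59
filter rows where acc < 54:
  dataset  acc      opt  lr_x1e4
0      c4   29      sgd       70
3    imdb   43  adagrad       73
sort by lr_x1e4:
  dataset  acc      opt  lr_x1e4
0      c4   29      sgd       70
3    imdb   43  adagrad       73
add column lr_x1e4_minus_acc = t['lr_x1e4'] - t['acc']:
  dataset  acc      opt  lr_x1e4  lr_x1e4_minus_acc
0      c4   29      sgd       70                 41
3    imdb   43  adagrad       73                 30
Hence 30.

30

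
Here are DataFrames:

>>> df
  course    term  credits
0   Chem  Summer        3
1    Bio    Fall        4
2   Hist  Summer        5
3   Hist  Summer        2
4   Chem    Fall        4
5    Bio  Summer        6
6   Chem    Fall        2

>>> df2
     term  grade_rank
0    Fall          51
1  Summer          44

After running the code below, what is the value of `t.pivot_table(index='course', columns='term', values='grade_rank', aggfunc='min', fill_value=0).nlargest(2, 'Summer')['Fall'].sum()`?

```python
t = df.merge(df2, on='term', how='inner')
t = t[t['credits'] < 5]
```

51

merge on 'term' (how='inner') → 7 rows:
  course    term  credits  grade_rank
0   Chem  Summer        3          44
1    Bio    Fall        4          51
2   Hist  Summer        5          44
3   Hist  Summer        2          44
4   Chem    Fall        4          51
5    Bio  Summer        6          44
6   Chem    Fall        2          51
filter rows where credits < 5:
  course    term  credits  grade_rank
0   Chem  Summer        3          44
1    Bio    Fall        4          51
3   Hist  Summer        2          44
4   Chem    Fall        4          51
6   Chem    Fall        2          51
pivot: rows=course, cols=term, min(grade_rank):
term    Fall  Summer
course              
Bio       51       0
Chem      51      44
Hist       0      44
take 2 rows with largest Summer:
term    Fall  Summer
course              
Chem      51      44
Hist       0      44
Reading off the sum of column 'Fall', we get 51.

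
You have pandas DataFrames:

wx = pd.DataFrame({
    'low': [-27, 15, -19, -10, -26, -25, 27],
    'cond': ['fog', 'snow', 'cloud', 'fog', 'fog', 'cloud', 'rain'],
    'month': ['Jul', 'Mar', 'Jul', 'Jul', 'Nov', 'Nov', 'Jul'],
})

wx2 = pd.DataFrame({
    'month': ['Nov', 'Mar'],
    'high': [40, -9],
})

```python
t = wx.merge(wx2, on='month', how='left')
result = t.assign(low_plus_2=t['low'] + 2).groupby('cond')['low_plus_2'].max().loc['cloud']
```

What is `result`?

merge on 'month' (how='left') → 7 rows:
   low   cond month  high
0  -27    fog   Jul   NaN
1   15   snow   Mar  -9.0
2  -19  cloud   Jul   NaN
3  -10    fog   Jul   NaN
4  -26    fog   Nov  40.0
5  -25  cloud   Nov  40.0
6   27   rain   Jul   NaN
add column low_plus_2 = t['low'] + 2:
   low   cond month  high  low_plus_2
0  -27    fog   Jul   NaN         -25
1   15   snow   Mar  -9.0          17
2  -19  cloud   Jul   NaN         -17
3  -10    fog   Jul   NaN          -8
4  -26    fog   Nov  40.0         -24
5  -25  cloud   Nov  40.0         -23
6   27   rain   Jul   NaN          29
group by cond, max of low_plus_2:
cond
cloud   -17
fog      -8
rain     29
snow     17
Name: low_plus_2, dtype: int64
Taking the value at index 'cloud' gives -17.

-17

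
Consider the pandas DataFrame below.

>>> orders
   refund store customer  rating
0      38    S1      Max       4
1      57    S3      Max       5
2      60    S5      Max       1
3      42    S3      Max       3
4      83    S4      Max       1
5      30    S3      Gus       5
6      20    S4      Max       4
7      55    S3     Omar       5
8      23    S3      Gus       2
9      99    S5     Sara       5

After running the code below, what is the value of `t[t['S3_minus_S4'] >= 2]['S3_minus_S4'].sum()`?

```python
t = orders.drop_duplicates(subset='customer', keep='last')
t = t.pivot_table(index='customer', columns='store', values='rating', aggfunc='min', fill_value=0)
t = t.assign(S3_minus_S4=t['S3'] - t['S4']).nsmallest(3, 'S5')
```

7

drop duplicate customer (keep=last):
   refund store customer  rating
6      20    S4      Max       4
7      55    S3     Omar       5
8      23    S3      Gus       2
9      99    S5     Sara       5
pivot: rows=customer, cols=store, min(rating):
store     S3  S4  S5
customer            
Gus        2   0   0
Max        0   4   0
Omar       5   0   0
Sara       0   0   5
add column S3_minus_S4 = t['S3'] - t['S4']:
store     S3  S4  S5  S3_minus_S4
customer                         
Gus        2   0   0            2
Max        0   4   0           -4
Omar       5   0   0            5
Sara       0   0   5            0
take 3 rows with smallest S5:
store     S3  S4  S5  S3_minus_S4
customer                         
Gus        2   0   0            2
Max        0   4   0           -4
Omar       5   0   0            5
filter rows where S3_minus_S4 >= 2:
store     S3  S4  S5  S3_minus_S4
customer                         
Gus        2   0   0            2
Omar       5   0   0            5
Reading off the sum of column 'S3_minus_S4', we get 7.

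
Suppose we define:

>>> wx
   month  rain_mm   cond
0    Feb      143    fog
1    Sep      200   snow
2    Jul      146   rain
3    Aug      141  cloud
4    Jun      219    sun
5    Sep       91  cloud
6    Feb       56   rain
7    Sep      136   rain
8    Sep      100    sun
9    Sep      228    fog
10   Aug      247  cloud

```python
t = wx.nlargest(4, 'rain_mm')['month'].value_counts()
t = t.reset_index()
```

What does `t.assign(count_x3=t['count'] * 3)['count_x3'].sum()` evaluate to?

12

take 4 rows with largest rain_mm:
   month  rain_mm   cond
10   Aug      247  cloud
9    Sep      228    fog
4    Jun      219    sun
1    Sep      200   snow
value_counts of month:
month
Sep    2
Aug    1
Jun    1
Name: count, dtype: int64
reset_index():
  month  count
0   Sep      2
1   Aug      1
2   Jun      1
add column count_x3 = t['count'] * 3:
  month  count  count_x3
0   Sep      2         6
1   Aug      1         3
2   Jun      1         3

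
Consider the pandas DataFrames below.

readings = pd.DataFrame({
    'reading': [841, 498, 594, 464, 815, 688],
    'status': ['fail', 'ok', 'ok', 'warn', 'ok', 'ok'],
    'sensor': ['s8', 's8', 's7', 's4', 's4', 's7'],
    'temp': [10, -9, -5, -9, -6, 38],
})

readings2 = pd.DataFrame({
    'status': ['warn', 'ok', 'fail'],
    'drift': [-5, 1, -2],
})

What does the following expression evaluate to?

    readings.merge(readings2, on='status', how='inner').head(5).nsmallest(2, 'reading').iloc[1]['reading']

498

merge on 'status' (how='inner') → 6 rows:
   reading status sensor  temp  drift
0      841   fail     s8    10     -2
1      498     ok     s8    -9      1
2      594     ok     s7    -5      1
3      464   warn     s4    -9     -5
4      815     ok     s4    -6      1
5      688     ok     s7    38      1
take first 5 rows:
   reading status sensor  temp  drift
0      841   fail     s8    10     -2
1      498     ok     s8    -9      1
2      594     ok     s7    -5      1
3      464   warn     s4    -9     -5
4      815     ok     s4    -6      1
take 2 rows with smallest reading:
   reading status sensor  temp  drift
3      464   warn     s4    -9     -5
1      498     ok     s8    -9      1
Then the value at position 1, column 'reading': 498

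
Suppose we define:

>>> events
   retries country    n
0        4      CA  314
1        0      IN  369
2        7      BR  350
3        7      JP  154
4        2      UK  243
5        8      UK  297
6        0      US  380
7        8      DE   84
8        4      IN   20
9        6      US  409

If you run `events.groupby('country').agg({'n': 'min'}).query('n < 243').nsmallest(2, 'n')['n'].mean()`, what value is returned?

group by country, min of n:
           n
country     
BR       350
CA       314
DE        84
IN        20
JP       154
UK       243
US       380
filter rows where n < 243:
           n
country     
DE        84
IN        20
JP       154
take 2 rows with smallest n:
          n
country    
IN       20
DE       84

52.0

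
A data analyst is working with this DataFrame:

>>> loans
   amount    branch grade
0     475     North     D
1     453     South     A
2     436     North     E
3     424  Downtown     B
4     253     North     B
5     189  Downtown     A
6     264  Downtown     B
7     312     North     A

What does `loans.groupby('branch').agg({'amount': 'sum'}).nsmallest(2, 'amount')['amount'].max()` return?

877

group by branch, sum of amount:
          amount
branch          
Downtown     877
North       1476
South        453
take 2 rows with smallest amount:
          amount
branch          
South        453
Downtown     877
The max of column 'amount' is 877.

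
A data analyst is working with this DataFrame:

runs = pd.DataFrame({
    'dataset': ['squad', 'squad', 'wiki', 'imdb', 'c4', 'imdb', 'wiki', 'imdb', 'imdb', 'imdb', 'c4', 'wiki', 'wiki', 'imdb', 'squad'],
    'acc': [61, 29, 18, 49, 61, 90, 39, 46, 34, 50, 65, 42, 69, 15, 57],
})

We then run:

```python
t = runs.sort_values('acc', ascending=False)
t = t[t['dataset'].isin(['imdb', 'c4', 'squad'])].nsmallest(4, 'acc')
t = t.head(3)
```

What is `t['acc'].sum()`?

sort by acc descending:
   dataset  acc
5     imdb   90
12    wiki   69
10      c4   65
0    squad   61
4       c4   61
14   squad   57
9     imdb   50
3     imdb   49
7     imdb   46
11    wiki   42
6     wiki   39
8     imdb   34
1    squad   29
2     wiki   18
13    imdb   15
filter rows where dataset in ['imdb', 'c4', 'squad']:
   dataset  acc
5     imdb   90
10      c4   65
0    squad   61
4       c4   61
14   squad   57
9     imdb   50
3     imdb   49
7     imdb   46
8     imdb   34
1    squad   29
13    imdb   15
take 4 rows with smallest acc:
   dataset  acc
13    imdb   15
1    squad   29
8     imdb   34
7     imdb   46
take first 3 rows:
   dataset  acc
13    imdb   15
1    squad   29
8     imdb   34
Then the sum of column 'acc': 78

78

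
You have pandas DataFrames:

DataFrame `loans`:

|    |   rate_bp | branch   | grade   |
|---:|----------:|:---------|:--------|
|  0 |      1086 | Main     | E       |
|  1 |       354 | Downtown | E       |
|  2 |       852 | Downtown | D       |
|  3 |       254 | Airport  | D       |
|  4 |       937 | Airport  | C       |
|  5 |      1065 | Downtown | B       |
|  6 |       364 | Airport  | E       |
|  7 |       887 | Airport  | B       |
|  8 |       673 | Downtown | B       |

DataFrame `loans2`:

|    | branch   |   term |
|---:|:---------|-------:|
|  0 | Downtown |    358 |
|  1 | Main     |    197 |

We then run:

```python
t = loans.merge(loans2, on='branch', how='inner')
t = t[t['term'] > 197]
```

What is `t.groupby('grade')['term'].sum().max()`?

merge on 'branch' (how='inner') → 5 rows:
   rate_bp    branch grade  term
0     1086      Main     E   197
1      354  Downtown     E   358
2      852  Downtown     D   358
3     1065  Downtown     B   358
4      673  Downtown     B   358
filter rows where term > 197:
   rate_bp    branch grade  term
1      354  Downtown     E   358
2      852  Downtown     D   358
3     1065  Downtown     B   358
4      673  Downtown     B   358
group by grade, sum of term:
grade
B    716
D    358
E    358
Name: term, dtype: int64
Then the max of the resulting series: 716

716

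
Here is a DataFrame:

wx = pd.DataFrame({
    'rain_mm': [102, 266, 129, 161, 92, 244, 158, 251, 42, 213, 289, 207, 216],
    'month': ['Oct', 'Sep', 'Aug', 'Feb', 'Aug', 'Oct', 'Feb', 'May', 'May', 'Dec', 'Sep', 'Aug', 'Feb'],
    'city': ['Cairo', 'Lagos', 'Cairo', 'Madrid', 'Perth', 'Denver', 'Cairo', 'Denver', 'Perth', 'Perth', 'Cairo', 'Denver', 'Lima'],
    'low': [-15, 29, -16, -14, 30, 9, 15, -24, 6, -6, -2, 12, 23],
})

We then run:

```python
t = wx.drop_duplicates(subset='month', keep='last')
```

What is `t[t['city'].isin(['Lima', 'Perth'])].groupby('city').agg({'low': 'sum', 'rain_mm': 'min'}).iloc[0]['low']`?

23

drop duplicate month (keep=last):
    rain_mm month    city  low
5       244   Oct  Denver    9
8        42   May   Perth    6
9       213   Dec   Perth   -6
10      289   Sep   Cairo   -2
11      207   Aug  Denver   12
12      216   Feb    Lima   23
filter rows where city in ['Lima', 'Perth']:
    rain_mm month   city  low
8        42   May  Perth    6
9       213   Dec  Perth   -6
12      216   Feb   Lima   23
group by city: sum(low), min(rain_mm):
       low  rain_mm
city               
Lima    23      216
Perth    0       42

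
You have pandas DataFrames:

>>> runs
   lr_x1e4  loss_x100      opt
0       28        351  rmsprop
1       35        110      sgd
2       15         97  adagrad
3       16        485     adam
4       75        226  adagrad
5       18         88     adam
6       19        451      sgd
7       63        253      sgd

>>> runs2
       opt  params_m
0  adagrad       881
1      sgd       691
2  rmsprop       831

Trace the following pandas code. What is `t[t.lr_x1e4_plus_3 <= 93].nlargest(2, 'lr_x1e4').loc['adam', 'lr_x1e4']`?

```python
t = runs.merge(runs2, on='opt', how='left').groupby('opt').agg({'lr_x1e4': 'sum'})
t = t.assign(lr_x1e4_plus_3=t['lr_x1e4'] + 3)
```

34

merge on 'opt' (how='left') → 8 rows:
   lr_x1e4  loss_x100      opt  params_m
0       28        351  rmsprop     831.0
1       35        110      sgd     691.0
2       15         97  adagrad     881.0
3       16        485     adam       NaN
4       75        226  adagrad     881.0
5       18         88     adam       NaN
6       19        451      sgd     691.0
7       63        253      sgd     691.0
group by opt, sum of lr_x1e4:
         lr_x1e4
opt             
adagrad       90
adam          34
rmsprop       28
sgd          117
add column lr_x1e4_plus_3 = t['lr_x1e4'] + 3:
         lr_x1e4  lr_x1e4_plus_3
opt                             
adagrad       90              93
adam          34              37
rmsprop       28              31
sgd          117             120
filter rows where lr_x1e4_plus_3 <= 93:
         lr_x1e4  lr_x1e4_plus_3
opt                             
adagrad       90              93
adam          34              37
rmsprop       28              31
take 2 rows with largest lr_x1e4:
         lr_x1e4  lr_x1e4_plus_3
opt                             
adagrad       90              93
adam          34              37
Hence 34.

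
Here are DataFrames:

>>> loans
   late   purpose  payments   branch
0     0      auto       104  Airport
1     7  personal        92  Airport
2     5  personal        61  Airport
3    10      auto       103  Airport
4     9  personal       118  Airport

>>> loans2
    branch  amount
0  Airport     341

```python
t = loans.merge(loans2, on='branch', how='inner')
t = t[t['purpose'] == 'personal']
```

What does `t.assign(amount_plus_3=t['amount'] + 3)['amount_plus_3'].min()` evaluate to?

344

merge on 'branch' (how='inner') → 5 rows:
   late   purpose  payments   branch  amount
0     0      auto       104  Airport     341
1     7  personal        92  Airport     341
2     5  personal        61  Airport     341
3    10      auto       103  Airport     341
4     9  personal       118  Airport     341
filter rows where purpose == 'personal':
   late   purpose  payments   branch  amount
1     7  personal        92  Airport     341
2     5  personal        61  Airport     341
4     9  personal       118  Airport     341
add column amount_plus_3 = t['amount'] + 3:
   late   purpose  payments   branch  amount  amount_plus_3
1     7  personal        92  Airport     341            344
2     5  personal        61  Airport     341            344
4     9  personal       118  Airport     341            344
Hence 344.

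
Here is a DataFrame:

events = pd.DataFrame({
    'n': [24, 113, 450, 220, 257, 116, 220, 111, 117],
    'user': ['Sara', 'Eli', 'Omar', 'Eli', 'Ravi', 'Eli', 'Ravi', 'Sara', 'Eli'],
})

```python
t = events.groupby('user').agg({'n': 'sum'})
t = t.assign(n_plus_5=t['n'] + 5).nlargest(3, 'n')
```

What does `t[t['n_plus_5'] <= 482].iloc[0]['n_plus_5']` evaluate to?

group by user, sum of n:
        n
user     
Eli   566
Omar  450
Ravi  477
Sara  135
add column n_plus_5 = t['n'] + 5:
        n  n_plus_5
user               
Eli   566       571
Omar  450       455
Ravi  477       482
Sara  135       140
take 3 rows with largest n:
        n  n_plus_5
user               
Eli   566       571
Ravi  477       482
Omar  450       455
filter rows where n_plus_5 <= 482:
        n  n_plus_5
user               
Ravi  477       482
Omar  450       455
Reading off the value at position 0, column 'n_plus_5', we get 482.

482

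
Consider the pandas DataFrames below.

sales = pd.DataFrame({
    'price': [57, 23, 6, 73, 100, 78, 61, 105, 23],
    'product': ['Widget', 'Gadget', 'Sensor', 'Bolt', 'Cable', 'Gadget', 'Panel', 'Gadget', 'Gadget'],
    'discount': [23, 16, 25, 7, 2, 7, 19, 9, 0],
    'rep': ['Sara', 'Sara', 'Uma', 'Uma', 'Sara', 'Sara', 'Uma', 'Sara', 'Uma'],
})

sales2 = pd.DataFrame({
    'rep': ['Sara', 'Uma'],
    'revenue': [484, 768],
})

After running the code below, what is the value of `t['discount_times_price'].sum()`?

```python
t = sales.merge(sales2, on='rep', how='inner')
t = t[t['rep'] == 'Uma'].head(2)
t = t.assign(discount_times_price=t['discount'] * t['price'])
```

661

merge on 'rep' (how='inner') → 9 rows:
   price product  discount   rep  revenue
0     57  Widget        23  Sara      484
1     23  Gadget        16  Sara      484
2      6  Sensor        25   Uma      768
3     73    Bolt         7   Uma      768
4    100   Cable         2  Sara      484
5     78  Gadget         7  Sara      484
6     61   Panel        19   Uma      768
7    105  Gadget         9  Sara      484
8     23  Gadget         0   Uma      768
filter rows where rep == 'Uma':
   price product  discount  rep  revenue
2      6  Sensor        25  Uma      768
3     73    Bolt         7  Uma      768
6     61   Panel        19  Uma      768
8     23  Gadget         0  Uma      768
take first 2 rows:
   price product  discount  rep  revenue
2      6  Sensor        25  Uma      768
3     73    Bolt         7  Uma      768
add column discount_times_price = t['discount'] * t['price']:
   price product  discount  rep  revenue  discount_times_price
2      6  Sensor        25  Uma      768                   150
3     73    Bolt         7  Uma      768                   511
Finally, sum of column 'discount_times_price' = 661.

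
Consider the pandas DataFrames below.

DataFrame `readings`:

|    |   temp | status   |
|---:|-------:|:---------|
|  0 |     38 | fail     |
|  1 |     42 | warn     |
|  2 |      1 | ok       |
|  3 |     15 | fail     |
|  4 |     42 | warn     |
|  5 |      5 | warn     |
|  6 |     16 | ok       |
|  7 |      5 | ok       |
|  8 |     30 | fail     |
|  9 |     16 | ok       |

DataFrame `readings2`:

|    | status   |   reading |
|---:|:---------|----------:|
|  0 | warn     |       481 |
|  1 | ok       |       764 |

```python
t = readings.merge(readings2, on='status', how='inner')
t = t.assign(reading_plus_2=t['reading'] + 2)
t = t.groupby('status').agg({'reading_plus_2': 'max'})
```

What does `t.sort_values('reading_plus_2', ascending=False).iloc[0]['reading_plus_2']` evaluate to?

766

merge on 'status' (how='inner') → 7 rows:
   temp status  reading
0    42   warn      481
1     1     ok      764
2    42   warn      481
3     5   warn      481
4    16     ok      764
5     5     ok      764
6    16     ok      764
add column reading_plus_2 = t['reading'] + 2:
   temp status  reading  reading_plus_2
0    42   warn      481             483
1     1     ok      764             766
2    42   warn      481             483
3     5   warn      481             483
4    16     ok      764             766
5     5     ok      764             766
6    16     ok      764             766
group by status, max of reading_plus_2:
        reading_plus_2
status                
ok                 766
warn               483
sort by reading_plus_2 descending:
        reading_plus_2
status                
ok                 766
warn               483
value at position 0, column 'reading_plus_2' → 766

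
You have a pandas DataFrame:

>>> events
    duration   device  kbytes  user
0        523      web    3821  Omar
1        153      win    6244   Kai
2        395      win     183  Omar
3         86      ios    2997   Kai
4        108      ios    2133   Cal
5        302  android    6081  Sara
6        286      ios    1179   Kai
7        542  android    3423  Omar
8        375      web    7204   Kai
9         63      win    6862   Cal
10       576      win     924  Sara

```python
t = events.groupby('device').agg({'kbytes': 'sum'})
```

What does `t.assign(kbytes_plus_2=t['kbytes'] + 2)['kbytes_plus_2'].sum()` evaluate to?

41059

group by device, sum of kbytes:
         kbytes
device         
android    9504
ios        6309
web       11025
win       14213
add column kbytes_plus_2 = t['kbytes'] + 2:
         kbytes  kbytes_plus_2
device                        
android    9504           9506
ios        6309           6311
web       11025          11027
win       14213          14215
So sum() = 41059.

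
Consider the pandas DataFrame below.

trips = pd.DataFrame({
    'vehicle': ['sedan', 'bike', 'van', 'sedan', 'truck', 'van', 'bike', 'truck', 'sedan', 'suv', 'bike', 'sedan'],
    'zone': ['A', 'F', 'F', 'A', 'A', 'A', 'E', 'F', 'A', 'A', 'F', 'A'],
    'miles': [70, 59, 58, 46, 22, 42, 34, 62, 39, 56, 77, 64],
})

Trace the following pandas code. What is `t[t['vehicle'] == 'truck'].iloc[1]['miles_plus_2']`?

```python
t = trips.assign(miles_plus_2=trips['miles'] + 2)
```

64

add column miles_plus_2 = trips['miles'] + 2:
   vehicle zone  miles  miles_plus_2
0    sedan    A     70            72
1     bike    F     59            61
2      van    F     58            60
3    sedan    A     46            48
4    truck    A     22            24
5      van    A     42            44
6     bike    E     34            36
7    truck    F     62            64
8    sedan    A     39            41
9      suv    A     56            58
10    bike    F     77            79
11   sedan    A     64            66
filter rows where vehicle == 'truck':
  vehicle zone  miles  miles_plus_2
4   truck    A     22            24
7   truck    F     62            64
Finally, value at position 1, column 'miles_plus_2' = 64.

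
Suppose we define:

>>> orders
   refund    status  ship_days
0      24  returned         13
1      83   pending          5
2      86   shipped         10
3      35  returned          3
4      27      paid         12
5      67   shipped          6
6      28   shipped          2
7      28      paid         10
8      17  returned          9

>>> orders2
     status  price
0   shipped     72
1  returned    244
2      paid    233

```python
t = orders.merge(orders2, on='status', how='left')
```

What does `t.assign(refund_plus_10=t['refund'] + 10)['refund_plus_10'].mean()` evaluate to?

53.8888888889

merge on 'status' (how='left') → 9 rows:
   refund    status  ship_days  price
0      24  returned         13  244.0
1      83   pending          5    NaN
2      86   shipped         10   72.0
3      35  returned          3  244.0
4      27      paid         12  233.0
5      67   shipped          6   72.0
6      28   shipped          2   72.0
7      28      paid         10  233.0
8      17  returned          9  244.0
add column refund_plus_10 = t['refund'] + 10:
   refund    status  ship_days  price  refund_plus_10
0      24  returned         13  244.0              34
1      83   pending          5    NaN              93
2      86   shipped         10   72.0              96
3      35  returned          3  244.0              45
4      27      paid         12  233.0              37
5      67   shipped          6   72.0              77
6      28   shipped          2   72.0              38
7      28      paid         10  233.0              38
8      17  returned          9  244.0              27
Taking the mean of column 'refund_plus_10' gives 53.8888888889.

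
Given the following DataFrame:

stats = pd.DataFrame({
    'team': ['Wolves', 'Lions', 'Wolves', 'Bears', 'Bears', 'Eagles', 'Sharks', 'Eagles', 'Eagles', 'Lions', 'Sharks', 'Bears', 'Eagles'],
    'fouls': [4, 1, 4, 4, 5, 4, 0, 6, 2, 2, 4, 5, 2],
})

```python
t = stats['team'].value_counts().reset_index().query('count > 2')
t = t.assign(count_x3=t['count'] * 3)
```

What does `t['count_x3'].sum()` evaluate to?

value_counts of team:
team
Eagles    4
Bears     3
Wolves    2
Lions     2
Sharks    2
Name: count, dtype: int64
reset_index():
     team  count
0  Eagles      4
1   Bears      3
2  Wolves      2
3   Lions      2
4  Sharks      2
filter rows where count > 2:
     team  count
0  Eagles      4
1   Bears      3
add column count_x3 = t['count'] * 3:
     team  count  count_x3
0  Eagles      4        12
1   Bears      3         9

21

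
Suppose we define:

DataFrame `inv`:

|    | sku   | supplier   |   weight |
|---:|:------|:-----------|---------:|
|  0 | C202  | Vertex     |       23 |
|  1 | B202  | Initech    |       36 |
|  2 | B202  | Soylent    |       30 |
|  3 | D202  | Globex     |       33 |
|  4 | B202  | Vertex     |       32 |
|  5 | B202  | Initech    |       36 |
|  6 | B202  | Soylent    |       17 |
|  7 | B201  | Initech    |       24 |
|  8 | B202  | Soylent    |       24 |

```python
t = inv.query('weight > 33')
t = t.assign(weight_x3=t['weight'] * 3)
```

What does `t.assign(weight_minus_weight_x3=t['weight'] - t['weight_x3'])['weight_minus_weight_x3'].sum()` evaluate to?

filter rows where weight > 33:
    sku supplier  weight
1  B202  Initech      36
5  B202  Initech      36
add column weight_x3 = t['weight'] * 3:
    sku supplier  weight  weight_x3
1  B202  Initech      36        108
5  B202  Initech      36        108
add column weight_minus_weight_x3 = t['weight'] - t['weight_x3']:
    sku supplier  weight  weight_x3  weight_minus_weight_x3
1  B202  Initech      36        108                     -72
5  B202  Initech      36        108                     -72
Then the sum of column 'weight_minus_weight_x3': -144

-144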